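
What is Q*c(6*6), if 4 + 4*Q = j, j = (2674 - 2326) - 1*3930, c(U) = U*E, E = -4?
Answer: 129096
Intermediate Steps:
c(U) = -4*U (c(U) = U*(-4) = -4*U)
j = -3582 (j = 348 - 3930 = -3582)
Q = -1793/2 (Q = -1 + (1/4)*(-3582) = -1 - 1791/2 = -1793/2 ≈ -896.50)
Q*c(6*6) = -(-3586)*6*6 = -(-3586)*36 = -1793/2*(-144) = 129096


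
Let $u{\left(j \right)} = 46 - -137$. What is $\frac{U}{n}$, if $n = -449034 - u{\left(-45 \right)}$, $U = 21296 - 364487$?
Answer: $\frac{114397}{149739} \approx 0.76398$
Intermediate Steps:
$u{\left(j \right)} = 183$ ($u{\left(j \right)} = 46 + 137 = 183$)
$U = -343191$
$n = -449217$ ($n = -449034 - 183 = -449217$)
$\frac{U}{n} = - \frac{343191}{-449217} = \left(-343191\right) \left(- \frac{1}{449217}\right) = \frac{114397}{149739}$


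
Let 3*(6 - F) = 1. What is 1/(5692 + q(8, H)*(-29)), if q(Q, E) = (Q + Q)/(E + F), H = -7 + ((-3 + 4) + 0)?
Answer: 1/7084 ≈ 0.00014116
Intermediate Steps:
F = 17/3 (F = 6 - ⅓*1 = 6 - ⅓ = 17/3 ≈ 5.6667)
H = -6 (H = -7 + (1 + 0) = -7 + 1 = -6)
q(Q, E) = 2*Q/(17/3 + E) (q(Q, E) = (Q + Q)/(E + 17/3) = (2*Q)/(17/3 + E) = 2*Q/(17/3 + E))
1/(5692 + q(8, H)*(-29)) = 1/(5692 + (6*8/(17 + 3*(-6)))*(-29)) = 1/(5692 + (6*8/(17 - 18))*(-29)) = 1/(5692 + (6*8/(-1))*(-29)) = 1/(5692 + (6*8*(-1))*(-29)) = 1/(5692 - 48*(-29)) = 1/(5692 + 1392) = 1/7084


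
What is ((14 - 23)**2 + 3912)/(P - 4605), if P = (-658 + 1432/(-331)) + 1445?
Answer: -440561/421730 ≈ -1.0447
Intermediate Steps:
P = 259065/331 (P = (-658 + 1432*(-1/331)) + 1445 = (-658 - 1432/331) + 1445 = -219230/331 + 1445 = 259065/331 ≈ 782.67)
((14 - 23)**2 + 3912)/(P - 4605) = ((14 - 23)**2 + 3912)/(259065/331 - 4605) = ((-9)**2 + 3912)/(-1265190/331) = (81 + 3912)*(-331/1265190) = 3993*(-331/1265190) = -440561/421730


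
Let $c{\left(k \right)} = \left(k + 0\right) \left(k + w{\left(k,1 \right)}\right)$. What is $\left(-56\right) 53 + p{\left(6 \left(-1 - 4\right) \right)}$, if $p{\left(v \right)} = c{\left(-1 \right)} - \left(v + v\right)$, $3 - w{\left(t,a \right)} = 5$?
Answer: $-2905$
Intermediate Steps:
$w{\left(t,a \right)} = -2$ ($w{\left(t,a \right)} = 3 - 5 = -2$)
$c{\left(k \right)} = k \left(-2 + k\right)$ ($c{\left(k \right)} = \left(k + 0\right) \left(k - 2\right) = k \left(-2 + k\right)$)
$p{\left(v \right)} = 3 - 2 v$ ($p{\left(v \right)} = - (-2 - 1) - \left(v + v\right) = \left(-1\right) \left(-3\right) - 2 v = 3 - 2 v$)
$\left(-56\right) 53 + p{\left(6 \left(-1 - 4\right) \right)} = \left(-56\right) 53 - \left(-3 + 2 \cdot 6 \left(-1 - 4\right)\right) = -2968 - \left(-3 + 2 \cdot 6 \left(-5\right)\right) = -2968 + \left(3 - -60\right) = -2968 + \left(3 + 60\right) = -2968 + 63 = -2905$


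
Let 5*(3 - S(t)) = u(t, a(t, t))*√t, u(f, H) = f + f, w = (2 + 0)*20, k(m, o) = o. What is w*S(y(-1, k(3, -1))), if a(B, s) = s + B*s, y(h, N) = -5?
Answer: 120 + 80*I*√5 ≈ 120.0 + 178.89*I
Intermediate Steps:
w = 40 (w = 2*20 = 40)
u(f, H) = 2*f
S(t) = 3 - 2*t^(3/2)/5 (S(t) = 3 - 2*t*√t/5 = 3 - 2*t^(3/2)/5)
w*S(y(-1, k(3, -1))) = 40*(3 - (-2)*I*√5) = 40*(3 + 2*I*√5) = 120 + 80*I*√5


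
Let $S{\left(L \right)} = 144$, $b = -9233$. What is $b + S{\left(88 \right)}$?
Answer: $-9089$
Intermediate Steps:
$b + S{\left(88 \right)} = -9233 + 144 = -9089$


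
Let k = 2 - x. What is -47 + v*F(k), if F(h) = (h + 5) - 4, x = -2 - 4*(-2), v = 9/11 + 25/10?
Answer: -1253/22 ≈ -56.955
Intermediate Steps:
v = 73/22 (v = 9*(1/11) + 25*(⅒) = 9/11 + 5/2 = 73/22 ≈ 3.3182)
x = 6 (x = -2 - 1*(-8) = -2 + 8 = 6)
k = -4 (k = 2 - 1*6 = 2 - 6 = -4)
F(h) = 1 + h (F(h) = (5 + h) - 4 = 1 + h)
-47 + v*F(k) = -47 + 73*(1 - 4)/22 = -47 + (73/22)*(-3) = -47 - 219/22 = -1253/22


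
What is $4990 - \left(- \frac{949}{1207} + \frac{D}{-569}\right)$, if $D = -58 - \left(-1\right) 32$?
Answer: $\frac{3427555769}{686783} \approx 4990.7$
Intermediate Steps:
$D = -26$ ($D = -58 - -32 = -58 + 32 = -26$)
$4990 - \left(- \frac{949}{1207} + \frac{D}{-569}\right) = 4990 - \left(- \frac{949}{1207} - \frac{26}{-569}\right) = 4990 - \left(\left(-949\right) \frac{1}{1207} - - \frac{26}{569}\right) = 4990 - \left(- \frac{949}{1207} + \frac{26}{569}\right) = 4990 - - \frac{508599}{686783} = 4990 + \frac{508599}{686783} = \frac{3427555769}{686783}$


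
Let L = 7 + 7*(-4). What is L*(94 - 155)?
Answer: 1281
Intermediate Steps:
L = -21 (L = 7 - 28 = -21)
L*(94 - 155) = -21*(94 - 155) = -21*(-61) = 1281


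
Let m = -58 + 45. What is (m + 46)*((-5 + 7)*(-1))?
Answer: -66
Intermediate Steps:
m = -13
(m + 46)*((-5 + 7)*(-1)) = (-13 + 46)*((-5 + 7)*(-1)) = 33*(2*(-1)) = 33*(-2) = -66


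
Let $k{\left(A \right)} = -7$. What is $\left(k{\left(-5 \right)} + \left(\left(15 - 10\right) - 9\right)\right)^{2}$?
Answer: $121$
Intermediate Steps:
$\left(k{\left(-5 \right)} + \left(\left(15 - 10\right) - 9\right)\right)^{2} = \left(-7 + \left(\left(15 - 10\right) - 9\right)\right)^{2} = \left(-7 + \left(5 - 9\right)\right)^{2} = \left(-7 - 4\right)^{2} = \left(-11\right)^{2} = 121$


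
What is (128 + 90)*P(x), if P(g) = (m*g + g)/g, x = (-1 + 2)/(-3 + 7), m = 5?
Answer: 1308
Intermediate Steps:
x = ¼ (x = 1/4 = 1*(¼) = ¼ ≈ 0.25000)
P(g) = 6 (P(g) = (5*g + g)/g = (6*g)/g = 6)
(128 + 90)*P(x) = (128 + 90)*6 = 218*6 = 1308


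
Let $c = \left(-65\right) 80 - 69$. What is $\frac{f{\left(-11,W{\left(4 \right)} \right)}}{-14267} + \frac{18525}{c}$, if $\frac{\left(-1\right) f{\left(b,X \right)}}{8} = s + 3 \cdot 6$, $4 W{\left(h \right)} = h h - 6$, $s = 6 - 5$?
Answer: $- \frac{2177647}{621263} \approx -3.5052$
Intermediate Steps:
$s = 1$
$c = -5269$ ($c = -5200 - 69 = -5269$)
$W{\left(h \right)} = - \frac{3}{2} + \frac{h^{2}}{4}$ ($W{\left(h \right)} = \frac{h h - 6}{4} = \frac{h^{2} - 6}{4} = \frac{-6 + h^{2}}{4} = - \frac{3}{2} + \frac{h^{2}}{4}$)
$f{\left(b,X \right)} = -152$ ($f{\left(b,X \right)} = - 8 \left(1 + 3 \cdot 6\right) = - 8 \left(1 + 18\right) = \left(-8\right) 19 = -152$)
$\frac{f{\left(-11,W{\left(4 \right)} \right)}}{-14267} + \frac{18525}{c} = - \frac{152}{-14267} + \frac{18525}{-5269} = \left(-152\right) \left(- \frac{1}{14267}\right) + 18525 \left(- \frac{1}{5269}\right) = \frac{152}{14267} - \frac{18525}{5269} = - \frac{2177647}{621263}$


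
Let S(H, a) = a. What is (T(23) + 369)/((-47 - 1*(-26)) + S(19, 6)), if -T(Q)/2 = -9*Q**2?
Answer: -3297/5 ≈ -659.40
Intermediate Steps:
T(Q) = 18*Q**2 (T(Q) = -(-18)*Q**2 = 18*Q**2)
(T(23) + 369)/((-47 - 1*(-26)) + S(19, 6)) = (18*23**2 + 369)/((-47 - 1*(-26)) + 6) = (18*529 + 369)/((-47 + 26) + 6) = (9522 + 369)/(-21 + 6) = 9891/(-15) = 9891*(-1/15) = -3297/5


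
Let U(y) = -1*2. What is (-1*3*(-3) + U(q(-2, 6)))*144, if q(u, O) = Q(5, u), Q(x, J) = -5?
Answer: 1008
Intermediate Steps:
q(u, O) = -5
U(y) = -2
(-1*3*(-3) + U(q(-2, 6)))*144 = (-1*3*(-3) - 2)*144 = (-3*(-3) - 2)*144 = (9 - 2)*144 = 7*144 = 1008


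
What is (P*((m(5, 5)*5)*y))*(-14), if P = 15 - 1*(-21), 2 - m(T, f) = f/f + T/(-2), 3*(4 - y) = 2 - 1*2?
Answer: -35280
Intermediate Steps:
y = 4 (y = 4 - (2 - 1*2)/3 = 4 - (2 - 2)/3 = 4 - ⅓*0 = 4 + 0 = 4)
m(T, f) = 1 + T/2 (m(T, f) = 2 - (f/f + T/(-2)) = 2 - (1 + T*(-½)) = 2 - (1 - T/2) = 2 + (-1 + T/2) = 1 + T/2)
P = 36 (P = 15 + 21 = 36)
(P*((m(5, 5)*5)*y))*(-14) = (36*(((1 + (½)*5)*5)*4))*(-14) = (36*(((1 + 5/2)*5)*4))*(-14) = (36*(((7/2)*5)*4))*(-14) = (36*((35/2)*4))*(-14) = (36*70)*(-14) = 2520*(-14) = -35280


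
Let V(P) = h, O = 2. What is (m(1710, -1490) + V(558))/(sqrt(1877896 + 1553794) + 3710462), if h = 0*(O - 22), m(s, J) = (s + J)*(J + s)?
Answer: 742092400/56890598437 - 200*sqrt(3431690)/56890598437 ≈ 0.013038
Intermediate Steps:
m(s, J) = (J + s)**2 (m(s, J) = (J + s)*(J + s) = (J + s)**2)
h = 0 (h = 0*(2 - 22) = 0*(-20) = 0)
V(P) = 0
(m(1710, -1490) + V(558))/(sqrt(1877896 + 1553794) + 3710462) = ((-1490 + 1710)**2 + 0)/(sqrt(1877896 + 1553794) + 3710462) = (220**2 + 0)/(sqrt(3431690) + 3710462) = (48400 + 0)/(3710462 + sqrt(3431690)) = 48400/(3710462 + sqrt(3431690))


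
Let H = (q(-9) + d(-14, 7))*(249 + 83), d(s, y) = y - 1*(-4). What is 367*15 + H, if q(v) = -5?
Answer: 7497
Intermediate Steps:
d(s, y) = 4 + y (d(s, y) = y + 4 = 4 + y)
H = 1992 (H = (-5 + (4 + 7))*(249 + 83) = (-5 + 11)*332 = 6*332 = 1992)
367*15 + H = 367*15 + 1992 = 5505 + 1992 = 7497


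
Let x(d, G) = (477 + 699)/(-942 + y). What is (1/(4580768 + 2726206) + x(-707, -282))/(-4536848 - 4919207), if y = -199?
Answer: 1227571469/11262509128493910 ≈ 1.0900e-7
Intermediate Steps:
x(d, G) = -168/163 (x(d, G) = (477 + 699)/(-942 - 199) = 1176/(-1141) = 1176*(-1/1141) = -168/163)
(1/(4580768 + 2726206) + x(-707, -282))/(-4536848 - 4919207) = (1/(4580768 + 2726206) - 168/163)/(-4536848 - 4919207) = (1/7306974 - 168/163)/(-9456055) = (1/7306974 - 168/163)*(-1/9456055) = -1227571469/1191036762*(-1/9456055) = 1227571469/11262509128493910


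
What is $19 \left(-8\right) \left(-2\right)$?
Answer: $304$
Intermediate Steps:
$19 \left(-8\right) \left(-2\right) = \left(-152\right) \left(-2\right) = 304$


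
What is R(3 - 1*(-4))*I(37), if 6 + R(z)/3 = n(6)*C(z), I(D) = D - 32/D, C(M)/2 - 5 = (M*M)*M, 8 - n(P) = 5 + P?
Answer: -8399034/37 ≈ -2.2700e+5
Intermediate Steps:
n(P) = 3 - P (n(P) = 8 - (5 + P) = 8 + (-5 - P) = 3 - P)
C(M) = 10 + 2*M³ (C(M) = 10 + 2*((M*M)*M) = 10 + 2*(M²*M) = 10 + 2*M³)
I(D) = D - 32/D
R(z) = -108 - 18*z³ (R(z) = -18 + 3*((3 - 1*6)*(10 + 2*z³)) = -18 + 3*((3 - 6)*(10 + 2*z³)) = -18 + 3*(-3*(10 + 2*z³)) = -18 + 3*(-30 - 6*z³) = -18 + (-90 - 18*z³) = -108 - 18*z³)
R(3 - 1*(-4))*I(37) = (-108 - 18*(3 - 1*(-4))³)*(37 - 32/37) = (-108 - 18*(3 + 4)³)*(37 - 32*1/37) = (-108 - 18*7³)*(37 - 32/37) = (-108 - 18*343)*(1337/37) = (-108 - 6174)*(1337/37) = -6282*1337/37 = -8399034/37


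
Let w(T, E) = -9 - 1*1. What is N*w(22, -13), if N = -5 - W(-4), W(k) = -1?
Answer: 40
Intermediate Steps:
w(T, E) = -10 (w(T, E) = -9 - 1 = -10)
N = -4 (N = -5 - 1*(-1) = -5 + 1 = -4)
N*w(22, -13) = -4*(-10) = 40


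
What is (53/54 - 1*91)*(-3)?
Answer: 4861/18 ≈ 270.06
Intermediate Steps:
(53/54 - 1*91)*(-3) = (53*(1/54) - 91)*(-3) = (53/54 - 91)*(-3) = -4861/54*(-3) = 4861/18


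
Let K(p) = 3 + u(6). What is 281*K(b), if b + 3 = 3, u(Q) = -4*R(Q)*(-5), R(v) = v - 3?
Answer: 17703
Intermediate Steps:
R(v) = -3 + v
u(Q) = -60 + 20*Q (u(Q) = -4*(-3 + Q)*(-5) = (12 - 4*Q)*(-5) = -60 + 20*Q)
b = 0 (b = -3 + 3 = 0)
K(p) = 63 (K(p) = 3 + (-60 + 20*6) = 3 + (-60 + 120) = 3 + 60 = 63)
281*K(b) = 281*63 = 17703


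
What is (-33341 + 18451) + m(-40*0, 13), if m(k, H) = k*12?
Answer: -14890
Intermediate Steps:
m(k, H) = 12*k
(-33341 + 18451) + m(-40*0, 13) = (-33341 + 18451) + 12*(-40*0) = -14890 + 12*0 = -14890 + 0 = -14890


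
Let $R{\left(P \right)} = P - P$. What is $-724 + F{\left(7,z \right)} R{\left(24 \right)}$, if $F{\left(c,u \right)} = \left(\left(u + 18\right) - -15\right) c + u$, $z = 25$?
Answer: $-724$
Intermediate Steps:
$R{\left(P \right)} = 0$
$F{\left(c,u \right)} = u + c \left(33 + u\right)$ ($F{\left(c,u \right)} = \left(\left(18 + u\right) + 15\right) c + u = \left(33 + u\right) c + u = c \left(33 + u\right) + u = u + c \left(33 + u\right)$)
$-724 + F{\left(7,z \right)} R{\left(24 \right)} = -724 + \left(25 + 33 \cdot 7 + 7 \cdot 25\right) 0 = -724 + \left(25 + 231 + 175\right) 0 = -724 + 431 \cdot 0 = -724 + 0 = -724$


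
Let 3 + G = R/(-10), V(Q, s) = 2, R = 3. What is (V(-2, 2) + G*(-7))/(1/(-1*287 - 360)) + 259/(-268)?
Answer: -21762493/1340 ≈ -16241.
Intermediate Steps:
G = -33/10 (G = -3 + 3/(-10) = -3 + 3*(-1/10) = -3 - 3/10 = -33/10 ≈ -3.3000)
(V(-2, 2) + G*(-7))/(1/(-1*287 - 360)) + 259/(-268) = (2 - 33/10*(-7))/(1/(-1*287 - 360)) + 259/(-268) = (2 + 231/10)/(1/(-287 - 360)) + 259*(-1/268) = 251/(10*(1/(-647))) - 259/268 = 251/(10*(-1/647)) - 259/268 = (251/10)*(-647) - 259/268 = -162397/10 - 259/268 = -21762493/1340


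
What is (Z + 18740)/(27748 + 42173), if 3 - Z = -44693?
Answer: 63436/69921 ≈ 0.90725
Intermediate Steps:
Z = 44696 (Z = 3 - 1*(-44693) = 3 + 44693 = 44696)
(Z + 18740)/(27748 + 42173) = (44696 + 18740)/(27748 + 42173) = 63436/69921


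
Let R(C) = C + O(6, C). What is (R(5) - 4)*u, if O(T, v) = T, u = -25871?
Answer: -181097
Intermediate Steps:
R(C) = 6 + C (R(C) = C + 6 = 6 + C)
(R(5) - 4)*u = ((6 + 5) - 4)*(-25871) = (11 - 4)*(-25871) = 7*(-25871) = -181097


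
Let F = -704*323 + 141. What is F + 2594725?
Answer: 2367474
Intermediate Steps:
F = -227251 (F = -227392 + 141 = -227251)
F + 2594725 = -227251 + 2594725 = 2367474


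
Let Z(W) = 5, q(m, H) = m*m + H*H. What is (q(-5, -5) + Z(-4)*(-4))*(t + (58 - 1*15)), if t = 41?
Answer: 2520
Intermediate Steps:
q(m, H) = H² + m² (q(m, H) = m² + H² = H² + m²)
(q(-5, -5) + Z(-4)*(-4))*(t + (58 - 1*15)) = (((-5)² + (-5)²) + 5*(-4))*(41 + (58 - 1*15)) = ((25 + 25) - 20)*(41 + (58 - 15)) = (50 - 20)*(41 + 43) = 30*84 = 2520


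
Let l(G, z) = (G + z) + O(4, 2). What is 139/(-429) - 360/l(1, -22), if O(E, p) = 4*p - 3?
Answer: 19027/858 ≈ 22.176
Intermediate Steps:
O(E, p) = -3 + 4*p
l(G, z) = 5 + G + z (l(G, z) = (G + z) + (-3 + 4*2) = (G + z) + (-3 + 8) = (G + z) + 5 = 5 + G + z)
139/(-429) - 360/l(1, -22) = 139/(-429) - 360/(5 + 1 - 22) = 139*(-1/429) - 360/(-16) = -139/429 - 360*(-1/16) = -139/429 + 45/2 = 19027/858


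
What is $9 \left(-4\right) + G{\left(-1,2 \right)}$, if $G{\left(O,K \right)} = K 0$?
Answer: $-36$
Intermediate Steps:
$G{\left(O,K \right)} = 0$
$9 \left(-4\right) + G{\left(-1,2 \right)} = 9 \left(-4\right) + 0 = -36 + 0 = -36$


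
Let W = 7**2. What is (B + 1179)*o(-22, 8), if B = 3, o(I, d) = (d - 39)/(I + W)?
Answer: -12214/9 ≈ -1357.1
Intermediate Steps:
W = 49
o(I, d) = (-39 + d)/(49 + I) (o(I, d) = (d - 39)/(I + 49) = (-39 + d)/(49 + I))
(B + 1179)*o(-22, 8) = (3 + 1179)*((-39 + 8)/(49 - 22)) = 1182*(-31/27) = -12214/9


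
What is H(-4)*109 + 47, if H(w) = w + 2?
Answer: -171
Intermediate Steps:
H(w) = 2 + w
H(-4)*109 + 47 = (2 - 4)*109 + 47 = -2*109 + 47 = -218 + 47 = -171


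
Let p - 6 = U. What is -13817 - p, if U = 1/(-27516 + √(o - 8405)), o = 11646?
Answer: -10465766700829/757127015 + √3241/757127015 ≈ -13823.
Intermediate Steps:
U = 1/(-27516 + √3241) (U = 1/(-27516 + √(11646 - 8405)) = 1/(-27516 + √3241) ≈ -3.6418e-5)
p = 4542734574/757127015 - √3241/757127015 (p = 6 + (-27516/757127015 - √3241/757127015) = 4542734574/757127015 - √3241/757127015 ≈ 6.0000)
-13817 - p = -13817 - (4542734574/757127015 - √3241/757127015) = -13817 + (-4542734574/757127015 + √3241/757127015) = -10465766700829/757127015 + √3241/757127015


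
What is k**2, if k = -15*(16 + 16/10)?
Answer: 69696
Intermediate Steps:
k = -264 (k = -15*(16 + 16*(1/10)) = -15*(16 + 8/5) = -15*88/5 = -264)
k**2 = (-264)**2 = 69696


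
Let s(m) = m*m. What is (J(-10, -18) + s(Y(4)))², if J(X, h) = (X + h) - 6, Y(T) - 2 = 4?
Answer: 4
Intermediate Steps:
Y(T) = 6 (Y(T) = 2 + 4 = 6)
s(m) = m²
J(X, h) = -6 + X + h
(J(-10, -18) + s(Y(4)))² = ((-6 - 10 - 18) + 6²)² = (-34 + 36)² = 2² = 4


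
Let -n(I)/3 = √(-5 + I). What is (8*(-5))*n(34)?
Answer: 120*√29 ≈ 646.22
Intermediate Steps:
n(I) = -3*√(-5 + I)
(8*(-5))*n(34) = (8*(-5))*(-3*√(-5 + 34)) = -(-120)*√29 = 120*√29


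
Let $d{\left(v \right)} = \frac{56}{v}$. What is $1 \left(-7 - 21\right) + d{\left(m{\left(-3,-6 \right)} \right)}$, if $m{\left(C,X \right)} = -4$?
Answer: $-42$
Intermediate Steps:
$1 \left(-7 - 21\right) + d{\left(m{\left(-3,-6 \right)} \right)} = 1 \left(-7 - 21\right) + \frac{56}{-4} = 1 \left(-28\right) + 56 \left(- \frac{1}{4}\right) = -28 - 14 = -42$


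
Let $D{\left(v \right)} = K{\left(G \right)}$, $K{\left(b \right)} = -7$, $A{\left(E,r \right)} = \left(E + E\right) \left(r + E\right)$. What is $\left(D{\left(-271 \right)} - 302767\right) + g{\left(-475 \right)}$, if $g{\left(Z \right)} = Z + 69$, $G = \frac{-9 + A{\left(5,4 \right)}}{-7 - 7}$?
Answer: $-303180$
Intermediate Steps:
$A{\left(E,r \right)} = 2 E \left(E + r\right)$
$G = - \frac{81}{14}$ ($G = \frac{-9 + 2 \cdot 5 \left(5 + 4\right)}{-7 - 7} = \frac{-9 + 2 \cdot 5 \cdot 9}{-14} = \left(-9 + 90\right) \left(- \frac{1}{14}\right) = 81 \left(- \frac{1}{14}\right) = - \frac{81}{14} \approx -5.7857$)
$D{\left(v \right)} = -7$
$g{\left(Z \right)} = 69 + Z$
$\left(D{\left(-271 \right)} - 302767\right) + g{\left(-475 \right)} = \left(-7 - 302767\right) + \left(69 - 475\right) = -302774 - 406 = -303180$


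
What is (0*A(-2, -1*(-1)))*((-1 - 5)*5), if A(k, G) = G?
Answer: 0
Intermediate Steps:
(0*A(-2, -1*(-1)))*((-1 - 5)*5) = (0*(-1*(-1)))*((-1 - 5)*5) = (0*1)*(-6*5) = 0*(-30) = 0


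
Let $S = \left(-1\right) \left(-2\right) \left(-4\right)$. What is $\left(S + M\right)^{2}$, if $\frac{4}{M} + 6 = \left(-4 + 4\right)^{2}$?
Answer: $\frac{676}{9} \approx 75.111$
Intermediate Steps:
$S = -8$ ($S = 2 \left(-4\right) = -8$)
$M = - \frac{2}{3}$ ($M = \frac{4}{-6 + \left(-4 + 4\right)^{2}} = \frac{4}{-6 + 0^{2}} = \frac{4}{-6 + 0} = \frac{4}{-6} = 4 \left(- \frac{1}{6}\right) = - \frac{2}{3} \approx -0.66667$)
$\left(S + M\right)^{2} = \left(-8 - \frac{2}{3}\right)^{2} = \left(- \frac{26}{3}\right)^{2} = \frac{676}{9}$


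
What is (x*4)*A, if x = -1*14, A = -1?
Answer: 56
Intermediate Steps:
x = -14
(x*4)*A = -14*4*(-1) = -56*(-1) = 56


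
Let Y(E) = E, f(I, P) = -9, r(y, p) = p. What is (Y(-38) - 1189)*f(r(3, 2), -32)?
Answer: 11043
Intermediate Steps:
(Y(-38) - 1189)*f(r(3, 2), -32) = (-38 - 1189)*(-9) = -1227*(-9) = 11043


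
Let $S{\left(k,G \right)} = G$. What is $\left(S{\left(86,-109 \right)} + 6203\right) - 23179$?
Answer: $-17085$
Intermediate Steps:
$\left(S{\left(86,-109 \right)} + 6203\right) - 23179 = \left(-109 + 6203\right) - 23179 = 6094 - 23179 = -17085$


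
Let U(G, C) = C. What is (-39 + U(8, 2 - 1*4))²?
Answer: 1681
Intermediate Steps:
(-39 + U(8, 2 - 1*4))² = (-39 + (2 - 1*4))² = (-39 + (2 - 4))² = (-39 - 2)² = (-41)² = 1681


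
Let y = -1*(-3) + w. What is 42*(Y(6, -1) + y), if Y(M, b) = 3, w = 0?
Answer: 252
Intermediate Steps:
y = 3 (y = -1*(-3) + 0 = 3 + 0 = 3)
42*(Y(6, -1) + y) = 42*(3 + 3) = 42*6 = 252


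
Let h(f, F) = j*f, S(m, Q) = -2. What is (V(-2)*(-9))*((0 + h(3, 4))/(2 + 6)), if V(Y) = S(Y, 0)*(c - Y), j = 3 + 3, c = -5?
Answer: -243/2 ≈ -121.50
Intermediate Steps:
j = 6
h(f, F) = 6*f
V(Y) = 10 + 2*Y (V(Y) = -2*(-5 - Y) = 10 + 2*Y)
(V(-2)*(-9))*((0 + h(3, 4))/(2 + 6)) = ((10 + 2*(-2))*(-9))*((0 + 6*3)/(2 + 6)) = ((10 - 4)*(-9))*((0 + 18)/8) = (6*(-9))*(18*(1/8)) = -54*9/4 = -243/2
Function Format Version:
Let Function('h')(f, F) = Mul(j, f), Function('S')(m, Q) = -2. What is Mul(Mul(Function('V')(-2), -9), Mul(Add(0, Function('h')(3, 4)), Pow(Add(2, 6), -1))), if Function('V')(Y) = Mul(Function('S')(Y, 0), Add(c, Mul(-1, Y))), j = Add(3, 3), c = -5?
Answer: Rational(-243, 2) ≈ -121.50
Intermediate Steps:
j = 6
Function('h')(f, F) = Mul(6, f)
Function('V')(Y) = Add(10, Mul(2, Y)) (Function('V')(Y) = Mul(-2, Add(-5, Mul(-1, Y))) = Add(10, Mul(2, Y)))
Mul(Mul(Function('V')(-2), -9), Mul(Add(0, Function('h')(3, 4)), Pow(Add(2, 6), -1))) = Mul(Mul(Add(10, Mul(2, -2)), -9), Mul(Add(0, Mul(6, 3)), Pow(Add(2, 6), -1))) = Mul(Mul(Add(10, -4), -9), Mul(Add(0, 18), Pow(8, -1))) = Mul(Mul(6, -9), Mul(18, Rational(1, 8))) = Mul(-54, Rational(9, 4)) = Rational(-243, 2)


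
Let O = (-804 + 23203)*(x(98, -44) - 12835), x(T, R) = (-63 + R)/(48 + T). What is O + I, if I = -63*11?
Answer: -41976207961/146 ≈ -2.8751e+8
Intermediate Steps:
x(T, R) = (-63 + R)/(48 + T)
O = -41976106783/146 (O = (-804 + 23203)*((-63 - 44)/(48 + 98) - 12835) = 22399*(-107/146 - 12835) = 22399*(-1874017/146) = -41976106783/146 ≈ -2.8751e+8)
I = -693
O + I = -41976106783/146 - 693 = -41976207961/146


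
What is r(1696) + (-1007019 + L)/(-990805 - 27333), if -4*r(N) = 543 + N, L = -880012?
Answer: -1136031429/2036276 ≈ -557.90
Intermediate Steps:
r(N) = -543/4 - N/4 (r(N) = -(543 + N)/4 = -543/4 - N/4)
r(1696) + (-1007019 + L)/(-990805 - 27333) = (-543/4 - 1/4*1696) + (-1007019 - 880012)/(-990805 - 27333) = (-543/4 - 424) - 1887031/(-1018138) = -2239/4 - 1887031*(-1/1018138) = -2239/4 + 1887031/1018138 = -1136031429/2036276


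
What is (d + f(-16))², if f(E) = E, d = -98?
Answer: 12996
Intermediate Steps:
(d + f(-16))² = (-98 - 16)² = (-114)² = 12996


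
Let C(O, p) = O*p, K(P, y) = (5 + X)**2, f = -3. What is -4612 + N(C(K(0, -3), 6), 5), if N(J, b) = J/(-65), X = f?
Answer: -299804/65 ≈ -4612.4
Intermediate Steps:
X = -3
K(P, y) = 4 (K(P, y) = (5 - 3)**2 = 2**2 = 4)
N(J, b) = -J/65 (N(J, b) = J*(-1/65) = -J/65)
-4612 + N(C(K(0, -3), 6), 5) = -4612 - 4*6/65 = -4612 - 1/65*24 = -4612 - 24/65 = -299804/65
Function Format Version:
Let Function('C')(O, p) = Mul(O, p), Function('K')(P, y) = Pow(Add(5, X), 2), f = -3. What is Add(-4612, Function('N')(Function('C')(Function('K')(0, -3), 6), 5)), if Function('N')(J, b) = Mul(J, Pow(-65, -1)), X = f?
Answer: Rational(-299804, 65) ≈ -4612.4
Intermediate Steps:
X = -3
Function('K')(P, y) = 4 (Function('K')(P, y) = Pow(Add(5, -3), 2) = Pow(2, 2) = 4)
Function('N')(J, b) = Mul(Rational(-1, 65), J) (Function('N')(J, b) = Mul(J, Rational(-1, 65)) = Mul(Rational(-1, 65), J))
Add(-4612, Function('N')(Function('C')(Function('K')(0, -3), 6), 5)) = Add(-4612, Mul(Rational(-1, 65), Mul(4, 6))) = Add(-4612, Mul(Rational(-1, 65), 24)) = Add(-4612, Rational(-24, 65)) = Rational(-299804, 65)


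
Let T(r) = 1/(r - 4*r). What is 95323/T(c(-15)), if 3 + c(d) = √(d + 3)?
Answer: 857907 - 571938*I*√3 ≈ 8.5791e+5 - 9.9063e+5*I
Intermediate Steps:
c(d) = -3 + √(3 + d) (c(d) = -3 + √(d + 3) = -3 + √(3 + d))
T(r) = -1/(3*r) (T(r) = 1/(-3*r) = -1/(3*r))
95323/T(c(-15)) = 95323/((-1/(3*(-3 + √(3 - 15))))) = 95323/((-1/(3*(-3 + √(-12))))) = 95323/((-1/(3*(-3 + 2*I*√3)))) = 95323*(9 - 6*I*√3) = 857907 - 571938*I*√3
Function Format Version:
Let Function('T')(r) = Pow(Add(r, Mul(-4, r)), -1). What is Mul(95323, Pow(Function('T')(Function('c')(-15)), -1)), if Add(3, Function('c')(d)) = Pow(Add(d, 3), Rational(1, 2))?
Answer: Add(857907, Mul(-571938, I, Pow(3, Rational(1, 2)))) ≈ Add(8.5791e+5, Mul(-9.9063e+5, I))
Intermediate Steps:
Function('c')(d) = Add(-3, Pow(Add(3, d), Rational(1, 2))) (Function('c')(d) = Add(-3, Pow(Add(d, 3), Rational(1, 2))) = Add(-3, Pow(Add(3, d), Rational(1, 2))))
Function('T')(r) = Mul(Rational(-1, 3), Pow(r, -1)) (Function('T')(r) = Pow(Mul(-3, r), -1) = Mul(Rational(-1, 3), Pow(r, -1)))
Mul(95323, Pow(Function('T')(Function('c')(-15)), -1)) = Mul(95323, Pow(Mul(Rational(-1, 3), Pow(Add(-3, Pow(Add(3, -15), Rational(1, 2))), -1)), -1)) = Mul(95323, Pow(Mul(Rational(-1, 3), Pow(Add(-3, Pow(-12, Rational(1, 2))), -1)), -1)) = Mul(95323, Pow(Mul(Rational(-1, 3), Pow(Add(-3, Mul(2, I, Pow(3, Rational(1, 2)))), -1)), -1)) = Mul(95323, Add(9, Mul(-6, I, Pow(3, Rational(1, 2))))) = Add(857907, Mul(-571938, I, Pow(3, Rational(1, 2))))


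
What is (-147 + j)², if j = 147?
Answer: 0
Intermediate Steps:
(-147 + j)² = (-147 + 147)² = 0² = 0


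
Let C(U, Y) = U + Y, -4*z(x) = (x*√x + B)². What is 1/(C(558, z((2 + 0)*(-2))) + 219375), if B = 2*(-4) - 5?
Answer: 3518508/773743702393 + 832*I/773743702393 ≈ 4.5474e-6 + 1.0753e-9*I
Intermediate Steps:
B = -13 (B = -8 - 5 = -13)
z(x) = -(-13 + x^(3/2))²/4 (z(x) = -(x*√x - 13)²/4 = -(x^(3/2) - 13)²/4 = -(-13 + x^(3/2))²/4)
1/(C(558, z((2 + 0)*(-2))) + 219375) = 1/((558 - (-13 + ((2 + 0)*(-2))^(3/2))²/4) + 219375) = 1/((558 - (-13 + (2*(-2))^(3/2))²/4) + 219375) = 1/((558 - (-13 + (-4)^(3/2))²/4) + 219375) = 1/((558 - (-13 - 8*I)²/4) + 219375) = 1/(219933 - (-13 - 8*I)²/4)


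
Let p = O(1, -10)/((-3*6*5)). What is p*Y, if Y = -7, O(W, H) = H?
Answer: -7/9 ≈ -0.77778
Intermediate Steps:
p = ⅑ (p = -10/(-3*6*5) = -10/((-18*5)) = -10/(-90) = -10*(-1/90) = ⅑ ≈ 0.11111)
p*Y = (⅑)*(-7) = -7/9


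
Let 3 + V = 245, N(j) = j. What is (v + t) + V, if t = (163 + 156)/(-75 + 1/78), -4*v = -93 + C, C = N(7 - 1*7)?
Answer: 6106261/23396 ≈ 261.00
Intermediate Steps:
V = 242 (V = -3 + 245 = 242)
C = 0 (C = 7 - 1*7 = 7 - 7 = 0)
v = 93/4 (v = -(-93 + 0)/4 = -¼*(-93) = 93/4 ≈ 23.250)
t = -24882/5849 (t = 319/(-75 + 1/78) = 319/(-5849/78) = 319*(-78/5849) = -24882/5849 ≈ -4.2541)
(v + t) + V = (93/4 - 24882/5849) + 242 = 444429/23396 + 242 = 6106261/23396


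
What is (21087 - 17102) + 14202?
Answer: 18187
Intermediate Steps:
(21087 - 17102) + 14202 = 3985 + 14202 = 18187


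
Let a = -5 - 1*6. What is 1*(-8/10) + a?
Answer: -59/5 ≈ -11.800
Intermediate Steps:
a = -11 (a = -5 - 6 = -11)
1*(-8/10) + a = 1*(-8/10) - 11 = 1*(-8*1/10) - 11 = 1*(-4/5) - 11 = -4/5 - 11 = -59/5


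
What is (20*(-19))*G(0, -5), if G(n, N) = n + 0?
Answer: 0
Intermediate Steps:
G(n, N) = n
(20*(-19))*G(0, -5) = (20*(-19))*0 = -380*0 = 0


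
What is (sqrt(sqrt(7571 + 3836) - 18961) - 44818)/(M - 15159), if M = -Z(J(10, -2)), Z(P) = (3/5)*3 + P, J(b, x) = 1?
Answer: 224090/75809 - 5*sqrt(-18961 + sqrt(11407))/75809 ≈ 2.956 - 0.0090563*I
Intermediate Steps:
Z(P) = 9/5 + P (Z(P) = (3*(1/5))*3 + P = (3/5)*3 + P = 9/5 + P)
M = -14/5 (M = -(9/5 + 1) = -1*14/5 = -14/5 ≈ -2.8000)
(sqrt(sqrt(7571 + 3836) - 18961) - 44818)/(M - 15159) = (sqrt(sqrt(7571 + 3836) - 18961) - 44818)/(-14/5 - 15159) = (sqrt(sqrt(11407) - 18961) - 44818)/(-75809/5) = (sqrt(-18961 + sqrt(11407)) - 44818)*(-5/75809) = (-44818 + sqrt(-18961 + sqrt(11407)))*(-5/75809) = 224090/75809 - 5*sqrt(-18961 + sqrt(11407))/75809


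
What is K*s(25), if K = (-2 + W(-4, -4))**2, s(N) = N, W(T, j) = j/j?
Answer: 25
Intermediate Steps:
W(T, j) = 1
K = 1 (K = (-2 + 1)**2 = (-1)**2 = 1)
K*s(25) = 1*25 = 25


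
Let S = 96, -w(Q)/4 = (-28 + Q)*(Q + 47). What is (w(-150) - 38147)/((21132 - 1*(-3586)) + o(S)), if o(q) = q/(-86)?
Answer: -4793769/1062826 ≈ -4.5104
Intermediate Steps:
w(Q) = -4*(-28 + Q)*(47 + Q) (w(Q) = -4*(-28 + Q)*(Q + 47) = -4*(-28 + Q)*(47 + Q))
o(q) = -q/86 (o(q) = q*(-1/86) = -q/86)
(w(-150) - 38147)/((21132 - 1*(-3586)) + o(S)) = ((5264 - 76*(-150) - 4*(-150)**2) - 38147)/((21132 - 1*(-3586)) - 1/86*96) = ((5264 + 11400 - 4*22500) - 38147)/((21132 + 3586) - 48/43) = ((5264 + 11400 - 90000) - 38147)/(24718 - 48/43) = (-73336 - 38147)/(1062826/43) = -111483*43/1062826 = -4793769/1062826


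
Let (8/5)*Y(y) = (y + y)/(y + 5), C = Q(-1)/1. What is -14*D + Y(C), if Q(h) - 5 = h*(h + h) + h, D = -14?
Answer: 4327/22 ≈ 196.68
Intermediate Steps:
Q(h) = 5 + h + 2*h² (Q(h) = 5 + (h*(h + h) + h) = 5 + (h*(2*h) + h) = 5 + (2*h² + h) = 5 + (h + 2*h²) = 5 + h + 2*h²)
C = 6 (C = (5 - 1 + 2*(-1)²)/1 = (5 - 1 + 2*1)*1 = (5 - 1 + 2)*1 = 6*1 = 6)
Y(y) = 5*y/(4*(5 + y)) (Y(y) = 5*((y + y)/(y + 5))/8 = 5*((2*y)/(5 + y))/8 = 5*(2*y/(5 + y))/8 = 5*y/(4*(5 + y)))
-14*D + Y(C) = -14*(-14) + (5/4)*6/(5 + 6) = 196 + (5/4)*6/11 = 196 + (5/4)*6*(1/11) = 196 + 15/22 = 4327/22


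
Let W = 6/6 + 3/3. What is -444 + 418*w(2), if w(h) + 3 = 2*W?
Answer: -26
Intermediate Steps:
W = 2 (W = 6*(1/6) + 3*(1/3) = 1 + 1 = 2)
w(h) = 1 (w(h) = -3 + 2*2 = -3 + 4 = 1)
-444 + 418*w(2) = -444 + 418*1 = -444 + 418 = -26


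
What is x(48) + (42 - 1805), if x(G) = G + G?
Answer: -1667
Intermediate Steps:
x(G) = 2*G
x(48) + (42 - 1805) = 2*48 + (42 - 1805) = 96 - 1763 = -1667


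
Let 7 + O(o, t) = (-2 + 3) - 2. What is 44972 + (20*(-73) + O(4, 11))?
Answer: 43504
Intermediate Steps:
O(o, t) = -8 (O(o, t) = -7 + ((-2 + 3) - 2) = -7 + (1 - 2) = -7 - 1 = -8)
44972 + (20*(-73) + O(4, 11)) = 44972 + (20*(-73) - 8) = 44972 + (-1460 - 8) = 44972 - 1468 = 43504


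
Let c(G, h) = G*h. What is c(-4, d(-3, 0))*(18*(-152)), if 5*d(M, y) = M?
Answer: -32832/5 ≈ -6566.4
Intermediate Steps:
d(M, y) = M/5
c(-4, d(-3, 0))*(18*(-152)) = (-4*(-3)/5)*(18*(-152)) = -4*(-⅗)*(-2736) = (12/5)*(-2736) = -32832/5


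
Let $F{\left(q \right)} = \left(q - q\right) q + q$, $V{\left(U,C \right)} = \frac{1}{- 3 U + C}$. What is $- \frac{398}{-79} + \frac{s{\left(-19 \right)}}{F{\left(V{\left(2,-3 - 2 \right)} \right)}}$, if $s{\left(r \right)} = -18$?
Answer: $\frac{16040}{79} \approx 203.04$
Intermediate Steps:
$V{\left(U,C \right)} = \frac{1}{C - 3 U}$
$F{\left(q \right)} = q$ ($F{\left(q \right)} = 0 q + q = 0 + q = q$)
$- \frac{398}{-79} + \frac{s{\left(-19 \right)}}{F{\left(V{\left(2,-3 - 2 \right)} \right)}} = - \frac{398}{-79} - \frac{18}{\frac{1}{\left(-3 - 2\right) - 6}} = \left(-398\right) \left(- \frac{1}{79}\right) - \frac{18}{\frac{1}{\left(-3 - 2\right) - 6}} = \frac{398}{79} - \frac{18}{\frac{1}{-5 - 6}} = \frac{398}{79} - \frac{18}{\frac{1}{-11}} = \frac{398}{79} - \frac{18}{- \frac{1}{11}} = \frac{398}{79} - -198 = \frac{398}{79} + 198 = \frac{16040}{79}$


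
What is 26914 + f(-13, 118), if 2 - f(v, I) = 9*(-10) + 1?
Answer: 27005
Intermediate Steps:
f(v, I) = 91 (f(v, I) = 2 - (9*(-10) + 1) = 2 - (-90 + 1) = 2 - 1*(-89) = 2 + 89 = 91)
26914 + f(-13, 118) = 26914 + 91 = 27005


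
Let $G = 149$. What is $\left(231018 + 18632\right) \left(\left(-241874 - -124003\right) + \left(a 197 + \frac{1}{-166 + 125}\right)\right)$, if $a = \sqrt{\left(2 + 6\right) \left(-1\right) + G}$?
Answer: $- \frac{1206486550800}{41} + 49181050 \sqrt{141} \approx -2.8843 \cdot 10^{10}$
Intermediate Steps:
$a = \sqrt{141}$ ($a = \sqrt{\left(2 + 6\right) \left(-1\right) + 149} = \sqrt{8 \left(-1\right) + 149} = \sqrt{-8 + 149} = \sqrt{141} \approx 11.874$)
$\left(231018 + 18632\right) \left(\left(-241874 - -124003\right) + \left(a 197 + \frac{1}{-166 + 125}\right)\right) = \left(231018 + 18632\right) \left(\left(-241874 - -124003\right) + \left(\sqrt{141} \cdot 197 + \frac{1}{-166 + 125}\right)\right) = 249650 \left(\left(-241874 + 124003\right) + \left(197 \sqrt{141} + \frac{1}{-41}\right)\right) = 249650 \left(-117871 - \left(\frac{1}{41} - 197 \sqrt{141}\right)\right) = 249650 \left(- \frac{4832712}{41} + 197 \sqrt{141}\right) = - \frac{1206486550800}{41} + 49181050 \sqrt{141}$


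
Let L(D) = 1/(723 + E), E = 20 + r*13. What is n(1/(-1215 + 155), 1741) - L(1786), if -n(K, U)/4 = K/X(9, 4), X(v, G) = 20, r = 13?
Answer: -1097/1208400 ≈ -0.00090781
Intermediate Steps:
n(K, U) = -K/5 (n(K, U) = -4*K/20 = -K/5)
E = 189 (E = 20 + 13*13 = 20 + 169 = 189)
L(D) = 1/912 (L(D) = 1/(723 + 189) = 1/912)
n(1/(-1215 + 155), 1741) - L(1786) = -1/(5*(-1215 + 155)) - 1*1/912 = -1/5/(-1060) - 1/912 = -1/5*(-1/1060) - 1/912 = 1/5300 - 1/912 = -1097/1208400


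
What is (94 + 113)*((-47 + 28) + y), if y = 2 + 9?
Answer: -1656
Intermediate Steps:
y = 11
(94 + 113)*((-47 + 28) + y) = (94 + 113)*((-47 + 28) + 11) = 207*(-19 + 11) = 207*(-8) = -1656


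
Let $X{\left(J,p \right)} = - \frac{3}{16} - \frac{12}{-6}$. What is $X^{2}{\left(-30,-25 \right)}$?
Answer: $\frac{841}{256} \approx 3.2852$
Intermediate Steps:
$X{\left(J,p \right)} = \frac{29}{16}$ ($X{\left(J,p \right)} = \left(-3\right) \frac{1}{16} - -2 = - \frac{3}{16} + 2 = \frac{29}{16}$)
$X^{2}{\left(-30,-25 \right)} = \left(\frac{29}{16}\right)^{2} = \frac{841}{256}$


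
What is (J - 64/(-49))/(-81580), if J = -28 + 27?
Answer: -3/799484 ≈ -3.7524e-6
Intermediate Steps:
J = -1
(J - 64/(-49))/(-81580) = (-1 - 64/(-49))/(-81580) = (-1 - 1/49*(-64))*(-1/81580) = (-1 + 64/49)*(-1/81580) = (15/49)*(-1/81580) = -3/799484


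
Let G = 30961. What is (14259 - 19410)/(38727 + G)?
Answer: -5151/69688 ≈ -0.073915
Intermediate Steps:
(14259 - 19410)/(38727 + G) = (14259 - 19410)/(38727 + 30961) = -5151/69688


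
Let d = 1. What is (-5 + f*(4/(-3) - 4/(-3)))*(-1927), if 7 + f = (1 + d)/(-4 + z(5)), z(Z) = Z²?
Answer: 9635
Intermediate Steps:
f = -145/21 (f = -7 + (1 + 1)/(-4 + 5²) = -7 + 2/(-4 + 25) = -7 + 2/21 = -145/21 ≈ -6.9048)
(-5 + f*(4/(-3) - 4/(-3)))*(-1927) = (-5 - 145*(4/(-3) - 4/(-3))/21)*(-1927) = (-5 - 145*(4*(-⅓) - 4*(-⅓))/21)*(-1927) = (-5 - 145*(-4/3 + 4/3)/21)*(-1927) = (-5 - 145/21*0)*(-1927) = (-5 + 0)*(-1927) = -5*(-1927) = 9635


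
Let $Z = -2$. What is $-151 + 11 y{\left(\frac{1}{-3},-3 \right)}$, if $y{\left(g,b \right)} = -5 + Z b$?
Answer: $-140$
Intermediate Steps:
$y{\left(g,b \right)} = -5 - 2 b$
$-151 + 11 y{\left(\frac{1}{-3},-3 \right)} = -151 + 11 \left(-5 - -6\right) = -151 + 11 \left(-5 + 6\right) = -151 + 11 \cdot 1 = -151 + 11 = -140$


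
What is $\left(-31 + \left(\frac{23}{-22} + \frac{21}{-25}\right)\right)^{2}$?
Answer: $\frac{327139569}{302500} \approx 1081.5$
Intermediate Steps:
$\left(-31 + \left(\frac{23}{-22} + \frac{21}{-25}\right)\right)^{2} = \left(-31 + \left(23 \left(- \frac{1}{22}\right) + 21 \left(- \frac{1}{25}\right)\right)\right)^{2} = \left(-31 - \frac{1037}{550}\right)^{2} = \left(- \frac{18087}{550}\right)^{2} = \frac{327139569}{302500}$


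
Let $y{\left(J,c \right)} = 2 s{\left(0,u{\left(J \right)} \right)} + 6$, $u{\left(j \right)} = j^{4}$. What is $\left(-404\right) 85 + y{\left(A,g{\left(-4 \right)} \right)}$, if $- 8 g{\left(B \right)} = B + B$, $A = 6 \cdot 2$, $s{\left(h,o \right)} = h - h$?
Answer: $-34334$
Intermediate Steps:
$s{\left(h,o \right)} = 0$
$A = 12$
$g{\left(B \right)} = - \frac{B}{4}$ ($g{\left(B \right)} = - \frac{B + B}{8} = - \frac{2 B}{8} = - \frac{B}{4}$)
$y{\left(J,c \right)} = 6$ ($y{\left(J,c \right)} = 2 \cdot 0 + 6 = 0 + 6 = 6$)
$\left(-404\right) 85 + y{\left(A,g{\left(-4 \right)} \right)} = \left(-404\right) 85 + 6 = -34340 + 6 = -34334$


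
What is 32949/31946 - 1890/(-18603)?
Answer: 24938081/22010794 ≈ 1.1330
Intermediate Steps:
32949/31946 - 1890/(-18603) = 32949*(1/31946) - 1890*(-1/18603) = 32949/31946 + 70/689 = 24938081/22010794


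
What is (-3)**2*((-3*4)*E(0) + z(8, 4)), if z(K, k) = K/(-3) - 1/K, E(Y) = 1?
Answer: -1065/8 ≈ -133.13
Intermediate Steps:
z(K, k) = -1/K - K/3 (z(K, k) = K*(-1/3) - 1/K = -K/3 - 1/K = -1/K - K/3)
(-3)**2*((-3*4)*E(0) + z(8, 4)) = (-3)**2*(-3*4*1 + (-1/8 - 1/3*8)) = 9*(-12*1 + (-1*1/8 - 8/3)) = 9*(-12 + (-1/8 - 8/3)) = 9*(-12 - 67/24) = 9*(-355/24) = -1065/8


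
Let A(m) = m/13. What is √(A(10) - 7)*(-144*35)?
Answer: -45360*I*√13/13 ≈ -12581.0*I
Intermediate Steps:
A(m) = m/13 (A(m) = m*(1/13) = m/13)
√(A(10) - 7)*(-144*35) = √((1/13)*10 - 7)*(-144*35) = √(10/13 - 7)*(-5040) = √(-81/13)*(-5040) = (9*I*√13/13)*(-5040) = -45360*I*√13/13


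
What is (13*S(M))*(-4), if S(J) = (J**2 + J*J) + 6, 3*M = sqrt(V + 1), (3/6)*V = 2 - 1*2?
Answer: -2912/9 ≈ -323.56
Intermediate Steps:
V = 0 (V = 2*(2 - 1*2) = 2*(2 - 2) = 2*0 = 0)
M = 1/3 (M = sqrt(0 + 1)/3 = sqrt(1)/3 = (1/3)*1 = 1/3 ≈ 0.33333)
S(J) = 6 + 2*J**2 (S(J) = (J**2 + J**2) + 6 = 2*J**2 + 6 = 6 + 2*J**2)
(13*S(M))*(-4) = (13*(6 + 2*(1/3)**2))*(-4) = (13*(6 + 2*(1/9)))*(-4) = (13*(6 + 2/9))*(-4) = (13*(56/9))*(-4) = (728/9)*(-4) = -2912/9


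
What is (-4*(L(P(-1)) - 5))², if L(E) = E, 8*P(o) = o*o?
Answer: 1521/4 ≈ 380.25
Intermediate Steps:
P(o) = o²/8 (P(o) = (o*o)/8 = o²/8)
(-4*(L(P(-1)) - 5))² = (-4*((⅛)*(-1)² - 5))² = (-4*((⅛)*1 - 5))² = (-4*(⅛ - 5))² = (-4*(-39/8))² = (39/2)² = 1521/4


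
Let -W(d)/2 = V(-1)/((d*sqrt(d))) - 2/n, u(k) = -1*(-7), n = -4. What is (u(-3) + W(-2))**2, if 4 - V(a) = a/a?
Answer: 63/2 - 18*I*sqrt(2) ≈ 31.5 - 25.456*I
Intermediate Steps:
V(a) = 3 (V(a) = 4 - a/a = 4 - 1*1 = 4 - 1 = 3)
u(k) = 7
W(d) = -1 - 6/d**(3/2) (W(d) = -2*(3/((d*sqrt(d))) - 2/(-4)) = -2*(3/(d**(3/2)) - 2*(-1/4)) = -2*(3/d**(3/2) + 1/2) = -2*(1/2 + 3/d**(3/2)) = -1 - 6/d**(3/2))
(u(-3) + W(-2))**2 = (7 + (-1 - 3*I*sqrt(2)/2))**2 = (6 - 3*I*sqrt(2)/2)**2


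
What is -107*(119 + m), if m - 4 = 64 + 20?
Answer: -22149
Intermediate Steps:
m = 88 (m = 4 + (64 + 20) = 4 + 84 = 88)
-107*(119 + m) = -107*(119 + 88) = -107*207 = -22149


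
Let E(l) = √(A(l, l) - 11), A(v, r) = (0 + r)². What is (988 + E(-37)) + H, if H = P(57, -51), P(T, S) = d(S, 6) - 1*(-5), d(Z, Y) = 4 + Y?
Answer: 1003 + √1358 ≈ 1039.9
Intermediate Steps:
A(v, r) = r²
E(l) = √(-11 + l²) (E(l) = √(l² - 11) = √(-11 + l²))
P(T, S) = 15 (P(T, S) = (4 + 6) - 1*(-5) = 10 + 5 = 15)
H = 15
(988 + E(-37)) + H = (988 + √(-11 + (-37)²)) + 15 = (988 + √(-11 + 1369)) + 15 = (988 + √1358) + 15 = 1003 + √1358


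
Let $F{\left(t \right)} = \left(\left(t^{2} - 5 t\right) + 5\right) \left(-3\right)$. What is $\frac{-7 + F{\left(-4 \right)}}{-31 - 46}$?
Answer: $\frac{130}{77} \approx 1.6883$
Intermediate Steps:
$F{\left(t \right)} = -15 - 3 t^{2} + 15 t$ ($F{\left(t \right)} = \left(5 + t^{2} - 5 t\right) \left(-3\right) = -15 - 3 t^{2} + 15 t$)
$\frac{-7 + F{\left(-4 \right)}}{-31 - 46} = \frac{-7 - \left(75 + 48\right)}{-31 - 46} = \frac{-7 - 123}{-77} = \left(-7 - 123\right) \left(- \frac{1}{77}\right) = \left(-130\right) \left(- \frac{1}{77}\right) = \frac{130}{77}$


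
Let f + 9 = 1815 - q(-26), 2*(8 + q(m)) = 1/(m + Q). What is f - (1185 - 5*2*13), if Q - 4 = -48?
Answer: 106261/140 ≈ 759.01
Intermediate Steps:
Q = -44 (Q = 4 - 48 = -44)
q(m) = -8 + 1/(2*(-44 + m)) (q(m) = -8 + 1/(2*(m - 44)) = -8 + 1/(2*(-44 + m)))
f = 253961/140 (f = -9 + (1815 - (705 - 16*(-26))/(2*(-44 - 26))) = -9 + (1815 - (705 + 416)/(2*(-70))) = -9 + (1815 - (-1)*1121/(2*70)) = -9 + (1815 - 1*(-1121/140)) = -9 + (1815 + 1121/140) = -9 + 255221/140 = 253961/140 ≈ 1814.0)
f - (1185 - 5*2*13) = 253961/140 - (1185 - 5*2*13) = 253961/140 - (1185 - 10*13) = 253961/140 - (1185 - 1*130) = 253961/140 - (1185 - 130) = 253961/140 - 1*1055 = 253961/140 - 1055 = 106261/140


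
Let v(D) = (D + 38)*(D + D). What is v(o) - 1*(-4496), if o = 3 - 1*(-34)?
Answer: 10046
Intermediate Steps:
o = 37 (o = 3 + 34 = 37)
v(D) = 2*D*(38 + D) (v(D) = (38 + D)*(2*D) = 2*D*(38 + D))
v(o) - 1*(-4496) = 2*37*(38 + 37) - 1*(-4496) = 2*37*75 + 4496 = 5550 + 4496 = 10046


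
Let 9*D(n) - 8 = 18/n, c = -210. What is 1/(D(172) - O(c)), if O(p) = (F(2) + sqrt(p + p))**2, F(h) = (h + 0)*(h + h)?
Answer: 774*I/(24768*sqrt(105) + 276241*I) ≈ 0.0015194 + 0.0013959*I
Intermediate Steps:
D(n) = 8/9 + 2/n (D(n) = 8/9 + (18/n)/9 = 8/9 + 2/n)
F(h) = 2*h**2 (F(h) = h*(2*h) = 2*h**2)
O(p) = (8 + sqrt(2)*sqrt(p))**2 (O(p) = (2*2**2 + sqrt(p + p))**2 = (2*4 + sqrt(2*p))**2 = (8 + sqrt(2)*sqrt(p))**2)
1/(D(172) - O(c)) = 1/((8/9 + 2/172) - (8 + sqrt(2)*sqrt(-210))**2) = 1/((8/9 + 2*(1/172)) - (8 + sqrt(2)*(I*sqrt(210)))**2) = 1/((8/9 + 1/86) - (8 + 2*I*sqrt(105))**2) = 1/(697/774 - (8 + 2*I*sqrt(105))**2)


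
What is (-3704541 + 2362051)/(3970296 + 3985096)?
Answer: -671245/3977696 ≈ -0.16875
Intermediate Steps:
(-3704541 + 2362051)/(3970296 + 3985096) = -1342490/7955392 = -1342490*1/7955392 = -671245/3977696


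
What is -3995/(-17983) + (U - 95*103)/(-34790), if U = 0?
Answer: 1285509/2553586 ≈ 0.50341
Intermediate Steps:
-3995/(-17983) + (U - 95*103)/(-34790) = -3995/(-17983) + (0 - 95*103)/(-34790) = -3995*(-1/17983) + (0 - 9785)*(-1/34790) = 3995/17983 - 9785*(-1/34790) = 3995/17983 + 1957/6958 = 1285509/2553586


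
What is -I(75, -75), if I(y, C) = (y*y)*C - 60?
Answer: 421935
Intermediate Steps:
I(y, C) = -60 + C*y² (I(y, C) = y²*C - 60 = C*y² - 60 = -60 + C*y²)
-I(75, -75) = -(-60 - 75*75²) = -(-60 - 75*5625) = -(-60 - 421875) = -1*(-421935) = 421935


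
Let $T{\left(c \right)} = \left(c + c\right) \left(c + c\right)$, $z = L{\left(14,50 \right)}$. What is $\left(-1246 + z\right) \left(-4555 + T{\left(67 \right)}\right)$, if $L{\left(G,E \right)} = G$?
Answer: $-16510032$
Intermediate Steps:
$z = 14$
$T{\left(c \right)} = 4 c^{2}$ ($T{\left(c \right)} = 2 c 2 c = 4 c^{2}$)
$\left(-1246 + z\right) \left(-4555 + T{\left(67 \right)}\right) = \left(-1246 + 14\right) \left(-4555 + 4 \cdot 67^{2}\right) = - 1232 \left(-4555 + 4 \cdot 4489\right) = - 1232 \left(-4555 + 17956\right) = \left(-1232\right) 13401 = -16510032$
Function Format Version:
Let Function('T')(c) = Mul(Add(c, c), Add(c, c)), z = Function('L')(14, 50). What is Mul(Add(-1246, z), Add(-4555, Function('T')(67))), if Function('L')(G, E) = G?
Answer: -16510032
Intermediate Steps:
z = 14
Function('T')(c) = Mul(4, Pow(c, 2)) (Function('T')(c) = Mul(Mul(2, c), Mul(2, c)) = Mul(4, Pow(c, 2)))
Mul(Add(-1246, z), Add(-4555, Function('T')(67))) = Mul(Add(-1246, 14), Add(-4555, Mul(4, Pow(67, 2)))) = Mul(-1232, Add(-4555, Mul(4, 4489))) = Mul(-1232, Add(-4555, 17956)) = Mul(-1232, 13401) = -16510032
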